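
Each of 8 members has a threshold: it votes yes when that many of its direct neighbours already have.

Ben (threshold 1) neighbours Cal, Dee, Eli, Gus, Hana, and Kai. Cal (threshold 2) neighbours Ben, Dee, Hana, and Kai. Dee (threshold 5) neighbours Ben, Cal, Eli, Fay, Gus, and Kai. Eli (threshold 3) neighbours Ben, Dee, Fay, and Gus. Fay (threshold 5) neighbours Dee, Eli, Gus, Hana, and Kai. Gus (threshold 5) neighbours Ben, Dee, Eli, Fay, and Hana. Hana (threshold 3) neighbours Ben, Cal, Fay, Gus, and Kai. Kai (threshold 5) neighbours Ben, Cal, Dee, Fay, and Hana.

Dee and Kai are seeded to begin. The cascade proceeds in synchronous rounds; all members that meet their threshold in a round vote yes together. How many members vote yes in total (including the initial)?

5

Round 1 — Dee, Kai vote yes (initial).
Round 2 — checking thresholds:
  Ben: 2 of 6 neighbours ≥ 1, votes yes.
  Cal: 2 of 4 neighbours ≥ 2, votes yes.
  Eli: 1 of 4 neighbours < 3, below threshold.
  Fay: 2 of 5 neighbours < 5, below threshold.
  Gus: 1 of 5 neighbours < 5, below threshold.
  Hana: 1 of 5 neighbours < 3, below threshold.
Round 3 — checking thresholds:
  Eli: 2 of 4 neighbours < 3, below threshold.
  Fay: 2 of 5 neighbours < 5, below threshold.
  Gus: 2 of 5 neighbours < 5, below threshold.
  Hana: 3 of 5 neighbours ≥ 3, votes yes.
Round 4 — no new yes votes; cascade stops.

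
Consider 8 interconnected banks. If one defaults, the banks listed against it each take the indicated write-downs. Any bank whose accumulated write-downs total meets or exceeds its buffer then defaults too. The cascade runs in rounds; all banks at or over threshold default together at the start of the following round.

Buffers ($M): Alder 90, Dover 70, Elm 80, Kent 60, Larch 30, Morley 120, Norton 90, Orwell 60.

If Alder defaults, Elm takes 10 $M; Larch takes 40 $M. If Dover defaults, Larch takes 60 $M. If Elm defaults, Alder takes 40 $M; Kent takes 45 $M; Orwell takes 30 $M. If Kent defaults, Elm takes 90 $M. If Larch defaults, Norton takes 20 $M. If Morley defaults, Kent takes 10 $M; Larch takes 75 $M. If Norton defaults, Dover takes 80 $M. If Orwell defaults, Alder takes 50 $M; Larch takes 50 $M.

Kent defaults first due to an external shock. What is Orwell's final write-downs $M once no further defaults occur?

30

Round 1 — Kent defaults (initial).
  Elm: +90 → 90 ≥ 80
Round 2 — Elm defaults.
  Alder: +40 → 40 < 90
  Orwell: +30 → 30 < 60
No further defaults.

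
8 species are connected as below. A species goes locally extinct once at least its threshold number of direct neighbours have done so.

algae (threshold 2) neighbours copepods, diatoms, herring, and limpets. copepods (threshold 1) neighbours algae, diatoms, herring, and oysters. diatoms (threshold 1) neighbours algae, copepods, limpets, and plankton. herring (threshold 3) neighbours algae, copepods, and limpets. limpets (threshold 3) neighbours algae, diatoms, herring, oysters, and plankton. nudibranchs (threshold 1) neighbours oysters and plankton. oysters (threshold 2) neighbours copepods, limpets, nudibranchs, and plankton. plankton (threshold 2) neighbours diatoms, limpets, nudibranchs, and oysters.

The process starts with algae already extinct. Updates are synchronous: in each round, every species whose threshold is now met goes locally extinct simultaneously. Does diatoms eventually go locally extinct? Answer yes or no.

yes

Round 1 — algae goes locally extinct (initial).
Round 2 — checking thresholds:
  copepods: 1 of 4 neighbours ≥ 1, goes locally extinct.
  diatoms: 1 of 4 neighbours ≥ 1, goes locally extinct.
  herring: 1 of 3 neighbours < 3, holds.
  limpets: 1 of 5 neighbours < 3, holds.
Round 3 — no new extinctions; cascade stops.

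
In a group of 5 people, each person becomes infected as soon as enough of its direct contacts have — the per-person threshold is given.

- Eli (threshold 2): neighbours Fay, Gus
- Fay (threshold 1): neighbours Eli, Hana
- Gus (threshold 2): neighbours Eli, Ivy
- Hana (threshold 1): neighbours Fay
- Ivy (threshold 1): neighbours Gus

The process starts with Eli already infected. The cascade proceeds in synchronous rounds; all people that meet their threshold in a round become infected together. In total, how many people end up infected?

3

Round 1 — Eli becomes infected (initial).
Round 2 — checking thresholds:
  Fay: 1 of 2 neighbours ≥ 1, becomes infected.
  Gus: 1 of 2 neighbours < 2, not yet.
Round 3 — checking thresholds:
  Gus: 1 of 2 neighbours < 2, not yet.
  Hana: 1 of 1 neighbours ≥ 1, becomes infected.
Round 4 — no new infections; cascade stops.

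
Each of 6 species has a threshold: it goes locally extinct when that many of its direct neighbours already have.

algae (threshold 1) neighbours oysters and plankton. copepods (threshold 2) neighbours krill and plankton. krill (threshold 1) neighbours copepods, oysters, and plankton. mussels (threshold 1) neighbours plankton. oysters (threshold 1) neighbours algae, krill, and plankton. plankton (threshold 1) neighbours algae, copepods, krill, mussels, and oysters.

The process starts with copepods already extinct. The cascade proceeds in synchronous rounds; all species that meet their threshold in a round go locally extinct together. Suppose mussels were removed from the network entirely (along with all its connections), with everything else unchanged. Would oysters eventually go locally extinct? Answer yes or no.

yes

With mussels removed:
Round 1 — copepods goes locally extinct (initial).
Round 2 — checking thresholds:
  krill: 1 of 3 neighbours ≥ 1, goes locally extinct.
  plankton: 1 of 4 neighbours ≥ 1, goes locally extinct.
Round 3 — checking thresholds:
  algae: 1 of 2 neighbours ≥ 1, goes locally extinct.
  oysters: 2 of 3 neighbours ≥ 1, goes locally extinct.
Round 4 — no new extinctions; cascade stops.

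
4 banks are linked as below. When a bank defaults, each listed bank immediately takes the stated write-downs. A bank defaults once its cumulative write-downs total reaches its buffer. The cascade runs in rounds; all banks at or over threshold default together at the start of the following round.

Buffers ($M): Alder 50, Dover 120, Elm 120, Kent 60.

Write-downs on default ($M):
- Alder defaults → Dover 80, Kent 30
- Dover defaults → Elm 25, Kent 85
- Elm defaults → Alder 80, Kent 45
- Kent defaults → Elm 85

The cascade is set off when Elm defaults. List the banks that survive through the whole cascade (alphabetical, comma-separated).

Round 1 — Elm defaults (initial).
  Alder: +80 → 80 ≥ 50
  Kent: +45 → 45 < 60
Round 2 — Alder defaults.
  Dover: +80 → 80 < 120
  Kent: +30 → 75 ≥ 60
Round 3 — Kent defaults.
No further defaults.

Dover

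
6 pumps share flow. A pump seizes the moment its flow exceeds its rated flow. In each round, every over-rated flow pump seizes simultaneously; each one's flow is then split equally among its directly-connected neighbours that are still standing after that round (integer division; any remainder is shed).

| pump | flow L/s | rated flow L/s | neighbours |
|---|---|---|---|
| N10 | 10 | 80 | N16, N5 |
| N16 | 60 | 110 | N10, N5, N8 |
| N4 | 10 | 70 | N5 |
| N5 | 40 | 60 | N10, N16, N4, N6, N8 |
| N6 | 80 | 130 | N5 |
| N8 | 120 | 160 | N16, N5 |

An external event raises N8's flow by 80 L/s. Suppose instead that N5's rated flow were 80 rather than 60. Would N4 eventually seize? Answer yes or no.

With N5's rated flow at 80:
Round 1 — N8 at 200 > 160. N8 seizes.
  N8 sheds 200 L/s to N16, N5: 100 each.
    N16: 60+100 = 160 > 110
    N5: 40+100 = 140 > 80
Round 2 — N16, N5 seize.
  N16 sheds 160 L/s to N10: 160 each.
    N10: 10+160 = 170 > 80
  N5 sheds 140 L/s to N10, N4, N6: 46 each (2 lost).
    N10: 170+46 = 216 > 80
    N4: 10+46 = 56 ≤ 70
    N6: 80+46 = 126 ≤ 130
Round 3 — N10 seizes.
  N10 sheds 216 L/s: no online neighbours, lost.
No further seizures.

no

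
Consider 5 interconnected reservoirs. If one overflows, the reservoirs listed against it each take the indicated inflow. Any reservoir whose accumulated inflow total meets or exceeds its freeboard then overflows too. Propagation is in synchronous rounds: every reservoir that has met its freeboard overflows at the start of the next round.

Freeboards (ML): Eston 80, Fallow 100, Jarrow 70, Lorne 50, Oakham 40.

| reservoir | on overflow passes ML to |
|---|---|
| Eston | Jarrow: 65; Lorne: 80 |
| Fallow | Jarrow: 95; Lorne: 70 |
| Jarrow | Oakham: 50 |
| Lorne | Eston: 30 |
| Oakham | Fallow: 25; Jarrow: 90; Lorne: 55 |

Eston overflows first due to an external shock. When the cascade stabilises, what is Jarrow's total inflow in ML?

Round 1 — Eston overflows (initial).
  Jarrow: +65 → 65 < 70
  Lorne: +80 → 80 ≥ 50
Round 2 — Lorne overflows.
No further overflows.

65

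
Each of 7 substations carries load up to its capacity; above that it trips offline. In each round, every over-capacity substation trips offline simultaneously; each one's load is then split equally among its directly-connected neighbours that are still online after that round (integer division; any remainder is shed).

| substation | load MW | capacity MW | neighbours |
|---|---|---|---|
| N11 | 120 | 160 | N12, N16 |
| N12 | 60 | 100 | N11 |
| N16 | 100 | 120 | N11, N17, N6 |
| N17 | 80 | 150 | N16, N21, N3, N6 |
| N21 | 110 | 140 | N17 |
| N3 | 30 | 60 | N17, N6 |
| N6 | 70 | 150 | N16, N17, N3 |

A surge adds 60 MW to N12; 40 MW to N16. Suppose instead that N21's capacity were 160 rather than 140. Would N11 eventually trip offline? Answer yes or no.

yes

With N21's capacity at 160:
Round 1 — N12 at 120 > 100; N16 at 140 > 120. N12, N16 trip offline.
  N12 sheds 120 MW to N11: 120 each.
    N11: 120+120 = 240 > 160
  N16 sheds 140 MW to N11, N17, N6: 46 each (2 lost).
    N11: 240+46 = 286 > 160
    N17: 80+46 = 126 ≤ 150
    N6: 70+46 = 116 ≤ 150
Round 2 — N11 trips offline.
  N11 sheds 286 MW: no online neighbours, lost.
No further trips.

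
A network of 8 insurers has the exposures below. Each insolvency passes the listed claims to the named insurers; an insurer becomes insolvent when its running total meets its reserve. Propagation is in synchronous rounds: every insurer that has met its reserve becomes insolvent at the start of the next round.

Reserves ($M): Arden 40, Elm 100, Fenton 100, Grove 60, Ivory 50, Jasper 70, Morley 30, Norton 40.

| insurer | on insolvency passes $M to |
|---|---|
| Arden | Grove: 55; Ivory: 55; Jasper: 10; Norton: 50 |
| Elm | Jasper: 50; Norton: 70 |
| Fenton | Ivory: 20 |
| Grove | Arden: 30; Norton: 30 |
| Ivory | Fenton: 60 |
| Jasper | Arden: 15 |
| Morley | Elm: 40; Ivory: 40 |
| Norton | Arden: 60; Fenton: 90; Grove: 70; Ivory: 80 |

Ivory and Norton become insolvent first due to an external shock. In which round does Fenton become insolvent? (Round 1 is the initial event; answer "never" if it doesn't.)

Round 1 — Ivory, Norton become insolvent (initial).
  Arden: +60 → 60 ≥ 40
  Fenton: +60+90 → 150 ≥ 100
  Grove: +70 → 70 ≥ 60
Round 2 — Arden, Fenton, Grove become insolvent.
  Jasper: +10 → 10 < 70
No further insolvencies.

2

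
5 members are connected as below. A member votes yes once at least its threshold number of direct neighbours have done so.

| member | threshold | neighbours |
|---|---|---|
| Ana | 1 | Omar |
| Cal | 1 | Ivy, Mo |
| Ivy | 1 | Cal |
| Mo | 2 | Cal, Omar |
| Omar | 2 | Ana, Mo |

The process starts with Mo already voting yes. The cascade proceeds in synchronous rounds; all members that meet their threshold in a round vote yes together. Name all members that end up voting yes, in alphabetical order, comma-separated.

Cal, Ivy, Mo

Round 1 — Mo votes yes (initial).
Round 2 — checking thresholds:
  Cal: 1 of 2 neighbours ≥ 1, votes yes.
  Omar: 1 of 2 neighbours < 2, below threshold.
Round 3 — checking thresholds:
  Ivy: 1 of 1 neighbours ≥ 1, votes yes.
  Omar: 1 of 2 neighbours < 2, below threshold.
Round 4 — no new yes votes; cascade stops.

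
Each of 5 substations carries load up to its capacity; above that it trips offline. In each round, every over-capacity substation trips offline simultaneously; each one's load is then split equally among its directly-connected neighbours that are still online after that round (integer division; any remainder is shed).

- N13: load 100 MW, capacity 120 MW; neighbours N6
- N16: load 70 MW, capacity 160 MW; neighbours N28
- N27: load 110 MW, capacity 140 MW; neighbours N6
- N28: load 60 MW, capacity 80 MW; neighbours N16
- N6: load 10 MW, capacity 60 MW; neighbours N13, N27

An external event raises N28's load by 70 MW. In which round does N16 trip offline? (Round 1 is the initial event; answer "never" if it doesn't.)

2

Round 1 — N28 at 130 > 80. N28 trips offline.
  N28 sheds 130 MW to N16: 130 each.
    N16: 70+130 = 200 > 160
Round 2 — N16 trips offline.
  N16 sheds 200 MW: no online neighbours, lost.
No further trips.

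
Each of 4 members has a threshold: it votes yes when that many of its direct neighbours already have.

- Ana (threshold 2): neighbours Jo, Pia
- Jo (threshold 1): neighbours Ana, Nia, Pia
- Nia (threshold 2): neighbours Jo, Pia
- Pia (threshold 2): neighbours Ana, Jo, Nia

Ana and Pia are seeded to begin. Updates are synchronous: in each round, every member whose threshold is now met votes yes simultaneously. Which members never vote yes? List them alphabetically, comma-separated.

none

Round 1 — Ana, Pia vote yes (initial).
Round 2 — checking thresholds:
  Jo: 2 of 3 neighbours ≥ 1, votes yes.
  Nia: 1 of 2 neighbours < 2, holds.
Round 3 — checking thresholds:
  Nia: 2 of 2 neighbours ≥ 2, votes yes.
Round 4 — no new yes votes; cascade stops.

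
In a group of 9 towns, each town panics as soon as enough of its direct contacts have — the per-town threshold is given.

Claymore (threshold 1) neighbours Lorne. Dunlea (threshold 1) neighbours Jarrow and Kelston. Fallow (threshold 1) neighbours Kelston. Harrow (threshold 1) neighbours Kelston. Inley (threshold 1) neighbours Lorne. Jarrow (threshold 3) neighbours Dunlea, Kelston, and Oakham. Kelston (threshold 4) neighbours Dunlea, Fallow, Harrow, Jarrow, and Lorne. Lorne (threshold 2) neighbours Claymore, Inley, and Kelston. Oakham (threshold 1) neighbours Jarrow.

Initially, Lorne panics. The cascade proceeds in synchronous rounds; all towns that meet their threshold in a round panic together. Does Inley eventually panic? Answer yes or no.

yes

Round 1 — Lorne panics (initial).
Round 2 — checking thresholds:
  Claymore: 1 of 1 neighbours ≥ 1, panics.
  Inley: 1 of 1 neighbours ≥ 1, panics.
  Kelston: 1 of 5 neighbours < 4, holds.
Round 3 — no new panics; cascade stops.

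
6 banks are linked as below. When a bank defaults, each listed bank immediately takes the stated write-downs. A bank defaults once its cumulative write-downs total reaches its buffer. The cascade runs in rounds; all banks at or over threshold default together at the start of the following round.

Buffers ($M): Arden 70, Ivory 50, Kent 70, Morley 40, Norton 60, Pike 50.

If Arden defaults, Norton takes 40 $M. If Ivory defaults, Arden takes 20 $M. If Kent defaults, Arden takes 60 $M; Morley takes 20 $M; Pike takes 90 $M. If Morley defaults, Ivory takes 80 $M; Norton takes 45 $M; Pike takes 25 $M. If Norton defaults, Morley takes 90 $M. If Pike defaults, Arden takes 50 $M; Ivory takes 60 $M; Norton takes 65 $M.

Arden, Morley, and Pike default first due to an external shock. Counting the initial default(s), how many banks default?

Round 1 — Arden, Morley, Pike default (initial).
  Ivory: +80+60 → 140 ≥ 50
  Norton: +40+45+65 → 150 ≥ 60
Round 2 — Ivory, Norton default.
No further defaults.

5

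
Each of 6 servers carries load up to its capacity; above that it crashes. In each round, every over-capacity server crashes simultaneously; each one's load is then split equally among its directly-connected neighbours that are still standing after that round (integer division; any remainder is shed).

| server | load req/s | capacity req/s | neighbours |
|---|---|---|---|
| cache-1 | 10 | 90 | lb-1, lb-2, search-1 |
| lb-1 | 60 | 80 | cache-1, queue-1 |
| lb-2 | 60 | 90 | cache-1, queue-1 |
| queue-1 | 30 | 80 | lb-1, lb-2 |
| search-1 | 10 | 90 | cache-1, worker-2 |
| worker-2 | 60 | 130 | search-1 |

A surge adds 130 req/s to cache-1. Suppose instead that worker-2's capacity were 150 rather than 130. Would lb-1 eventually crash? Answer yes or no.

yes

With worker-2's capacity at 150:
Round 1 — cache-1 at 140 > 90. cache-1 crashes.
  cache-1 sheds 140 req/s to lb-1, lb-2, search-1: 46 each (2 lost).
    lb-1: 60+46 = 106 > 80
    lb-2: 60+46 = 106 > 90
    search-1: 10+46 = 56 ≤ 90
Round 2 — lb-1, lb-2 crash.
  lb-1 sheds 106 req/s to queue-1: 106 each.
    queue-1: 30+106 = 136 > 80
  lb-2 sheds 106 req/s to queue-1: 106 each.
    queue-1: 136+106 = 242 > 80
Round 3 — queue-1 crashes.
  queue-1 sheds 242 req/s: no online neighbours, lost.
No further crashes.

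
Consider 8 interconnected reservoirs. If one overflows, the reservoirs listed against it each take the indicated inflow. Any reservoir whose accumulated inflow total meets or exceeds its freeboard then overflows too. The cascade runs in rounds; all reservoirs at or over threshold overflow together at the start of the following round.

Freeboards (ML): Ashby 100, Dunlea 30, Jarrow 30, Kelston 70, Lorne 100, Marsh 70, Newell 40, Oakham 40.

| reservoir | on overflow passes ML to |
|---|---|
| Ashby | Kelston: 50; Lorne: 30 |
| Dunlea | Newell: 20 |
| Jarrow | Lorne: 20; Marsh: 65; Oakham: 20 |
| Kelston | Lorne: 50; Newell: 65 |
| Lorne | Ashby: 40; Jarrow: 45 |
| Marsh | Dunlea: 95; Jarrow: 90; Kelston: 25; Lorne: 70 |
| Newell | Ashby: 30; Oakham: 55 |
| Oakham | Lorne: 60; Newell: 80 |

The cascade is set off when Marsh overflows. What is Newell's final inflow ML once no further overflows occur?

Round 1 — Marsh overflows (initial).
  Dunlea: +95 → 95 ≥ 30
  Jarrow: +90 → 90 ≥ 30
  Kelston: +25 → 25 < 70
  Lorne: +70 → 70 < 100
Round 2 — Dunlea, Jarrow overflow.
  Lorne: +20 → 90 < 100
  Newell: +20 → 20 < 40
  Oakham: +20 → 20 < 40
No further overflows.

20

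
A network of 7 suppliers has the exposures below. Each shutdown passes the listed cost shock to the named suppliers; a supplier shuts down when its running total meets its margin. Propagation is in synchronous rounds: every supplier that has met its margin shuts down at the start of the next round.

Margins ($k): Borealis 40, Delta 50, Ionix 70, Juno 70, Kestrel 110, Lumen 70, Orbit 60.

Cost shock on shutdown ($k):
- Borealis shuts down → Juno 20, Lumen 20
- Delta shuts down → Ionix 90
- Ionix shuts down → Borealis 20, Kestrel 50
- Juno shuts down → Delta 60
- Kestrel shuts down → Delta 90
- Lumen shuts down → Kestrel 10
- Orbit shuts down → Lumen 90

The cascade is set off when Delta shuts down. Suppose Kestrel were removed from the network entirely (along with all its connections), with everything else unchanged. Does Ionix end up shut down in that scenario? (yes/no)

With Kestrel removed:
Round 1 — Delta shuts down (initial).
  Ionix: +90 → 90 ≥ 70
Round 2 — Ionix shuts down.
  Borealis: +20 → 20 < 40
No further shutdowns.

yes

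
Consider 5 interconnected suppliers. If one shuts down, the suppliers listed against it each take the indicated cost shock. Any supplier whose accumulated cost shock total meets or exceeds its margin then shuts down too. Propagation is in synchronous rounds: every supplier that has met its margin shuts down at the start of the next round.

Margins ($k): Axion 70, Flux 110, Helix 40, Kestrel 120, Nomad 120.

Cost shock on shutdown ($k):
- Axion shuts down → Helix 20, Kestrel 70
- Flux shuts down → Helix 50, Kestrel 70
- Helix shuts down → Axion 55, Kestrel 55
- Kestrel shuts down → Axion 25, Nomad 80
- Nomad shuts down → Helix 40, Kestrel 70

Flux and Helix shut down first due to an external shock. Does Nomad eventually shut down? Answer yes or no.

Round 1 — Flux, Helix shut down (initial).
  Axion: +55 → 55 < 70
  Kestrel: +70+55 → 125 ≥ 120
Round 2 — Kestrel shuts down.
  Axion: +25 → 80 ≥ 70
  Nomad: +80 → 80 < 120
Round 3 — Axion shuts down.
No further shutdowns.

no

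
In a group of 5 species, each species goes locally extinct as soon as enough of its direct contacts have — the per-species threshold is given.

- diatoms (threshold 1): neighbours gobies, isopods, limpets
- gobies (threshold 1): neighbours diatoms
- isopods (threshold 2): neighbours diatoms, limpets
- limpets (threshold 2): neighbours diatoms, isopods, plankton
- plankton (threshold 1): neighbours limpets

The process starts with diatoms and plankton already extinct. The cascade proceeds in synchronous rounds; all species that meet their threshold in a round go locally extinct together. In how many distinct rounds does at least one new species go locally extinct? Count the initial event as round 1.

Round 1 — diatoms, plankton go locally extinct (initial).
Round 2 — checking thresholds:
  gobies: 1 of 1 neighbours ≥ 1, goes locally extinct.
  isopods: 1 of 2 neighbours < 2, not yet.
  limpets: 2 of 3 neighbours ≥ 2, goes locally extinct.
Round 3 — checking thresholds:
  isopods: 2 of 2 neighbours ≥ 2, goes locally extinct.
Round 4 — no new extinctions; cascade stops.

3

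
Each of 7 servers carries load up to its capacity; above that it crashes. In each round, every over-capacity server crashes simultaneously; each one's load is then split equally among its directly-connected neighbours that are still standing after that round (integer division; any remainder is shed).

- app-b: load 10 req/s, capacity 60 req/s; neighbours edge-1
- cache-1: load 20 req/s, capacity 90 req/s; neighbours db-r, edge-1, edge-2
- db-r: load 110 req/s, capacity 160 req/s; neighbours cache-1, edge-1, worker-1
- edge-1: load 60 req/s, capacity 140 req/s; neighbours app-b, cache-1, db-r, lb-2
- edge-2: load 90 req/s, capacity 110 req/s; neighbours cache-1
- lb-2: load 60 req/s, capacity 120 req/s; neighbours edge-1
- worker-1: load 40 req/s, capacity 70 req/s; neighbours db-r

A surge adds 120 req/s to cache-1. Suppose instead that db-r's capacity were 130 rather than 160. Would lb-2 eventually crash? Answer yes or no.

yes

With db-r's capacity at 130:
Round 1 — cache-1 at 140 > 90. cache-1 crashes.
  cache-1 sheds 140 req/s to db-r, edge-1, edge-2: 46 each (2 lost).
    db-r: 110+46 = 156 > 130
    edge-1: 60+46 = 106 ≤ 140
    edge-2: 90+46 = 136 > 110
Round 2 — db-r, edge-2 crash.
  db-r sheds 156 req/s to edge-1, worker-1: 78 each.
    edge-1: 106+78 = 184 > 140
    worker-1: 40+78 = 118 > 70
  edge-2 sheds 136 req/s: no online neighbours, lost.
Round 3 — edge-1, worker-1 crash.
  edge-1 sheds 184 req/s to app-b, lb-2: 92 each.
    app-b: 10+92 = 102 > 60
    lb-2: 60+92 = 152 > 120
  worker-1 sheds 118 req/s: no online neighbours, lost.
Round 4 — app-b, lb-2 crash.
  app-b sheds 102 req/s: no online neighbours, lost.
  lb-2 sheds 152 req/s: no online neighbours, lost.
No further crashes.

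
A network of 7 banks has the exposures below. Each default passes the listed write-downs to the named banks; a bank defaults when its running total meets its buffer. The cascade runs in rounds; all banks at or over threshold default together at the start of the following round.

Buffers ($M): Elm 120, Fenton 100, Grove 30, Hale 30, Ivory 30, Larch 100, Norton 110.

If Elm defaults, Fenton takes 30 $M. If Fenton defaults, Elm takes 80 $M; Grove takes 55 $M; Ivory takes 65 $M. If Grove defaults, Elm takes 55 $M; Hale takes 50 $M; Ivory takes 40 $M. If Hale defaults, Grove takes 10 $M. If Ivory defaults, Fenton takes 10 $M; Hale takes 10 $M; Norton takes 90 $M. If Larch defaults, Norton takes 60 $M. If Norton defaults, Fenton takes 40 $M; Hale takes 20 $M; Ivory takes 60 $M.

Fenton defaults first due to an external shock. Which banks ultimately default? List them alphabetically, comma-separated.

Elm, Fenton, Grove, Hale, Ivory

Round 1 — Fenton defaults (initial).
  Elm: +80 → 80 < 120
  Grove: +55 → 55 ≥ 30
  Ivory: +65 → 65 ≥ 30
Round 2 — Grove, Ivory default.
  Elm: +55 → 135 ≥ 120
  Hale: +50+10 → 60 ≥ 30
  Norton: +90 → 90 < 110
Round 3 — Elm, Hale default.
No further defaults.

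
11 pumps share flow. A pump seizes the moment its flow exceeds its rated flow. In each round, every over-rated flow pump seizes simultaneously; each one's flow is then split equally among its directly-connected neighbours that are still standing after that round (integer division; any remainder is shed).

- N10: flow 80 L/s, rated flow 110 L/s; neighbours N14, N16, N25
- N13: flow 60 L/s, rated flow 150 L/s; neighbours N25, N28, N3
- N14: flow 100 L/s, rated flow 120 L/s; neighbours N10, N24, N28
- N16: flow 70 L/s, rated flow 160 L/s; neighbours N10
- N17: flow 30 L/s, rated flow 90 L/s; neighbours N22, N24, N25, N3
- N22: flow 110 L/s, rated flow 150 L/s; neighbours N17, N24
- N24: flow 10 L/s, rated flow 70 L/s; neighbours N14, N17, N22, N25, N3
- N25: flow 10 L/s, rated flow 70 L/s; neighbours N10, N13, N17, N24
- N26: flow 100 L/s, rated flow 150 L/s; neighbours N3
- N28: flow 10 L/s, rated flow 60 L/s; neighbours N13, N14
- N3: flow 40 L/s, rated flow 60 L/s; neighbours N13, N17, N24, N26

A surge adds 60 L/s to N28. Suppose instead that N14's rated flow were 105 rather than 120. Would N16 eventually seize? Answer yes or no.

no

With N14's rated flow at 105:
Round 1 — N28 at 70 > 60. N28 seizes.
  N28 sheds 70 L/s to N13, N14: 35 each.
    N13: 60+35 = 95 ≤ 150
    N14: 100+35 = 135 > 105
Round 2 — N14 seizes.
  N14 sheds 135 L/s to N10, N24: 67 each (1 lost).
    N10: 80+67 = 147 > 110
    N24: 10+67 = 77 > 70
Round 3 — N10, N24 seize.
  N10 sheds 147 L/s to N16, N25: 73 each (1 lost).
    N16: 70+73 = 143 ≤ 160
    N25: 10+73 = 83 > 70
  N24 sheds 77 L/s to N17, N22, N25, N3: 19 each (1 lost).
    N17: 30+19 = 49 ≤ 90
    N22: 110+19 = 129 ≤ 150
    N25: 83+19 = 102 > 70
    N3: 40+19 = 59 ≤ 60
Round 4 — N25 seizes.
  N25 sheds 102 L/s to N13, N17: 51 each.
    N13: 95+51 = 146 ≤ 150
    N17: 49+51 = 100 > 90
Round 5 — N17 seizes.
  N17 sheds 100 L/s to N22, N3: 50 each.
    N22: 129+50 = 179 > 150
    N3: 59+50 = 109 > 60
Round 6 — N22, N3 seize.
  N22 sheds 179 L/s: no online neighbours, lost.
  N3 sheds 109 L/s to N13, N26: 54 each (1 lost).
    N13: 146+54 = 200 > 150
    N26: 100+54 = 154 > 150
Round 7 — N13, N26 seize.
  N13 sheds 200 L/s: no online neighbours, lost.
  N26 sheds 154 L/s: no online neighbours, lost.
No further seizures.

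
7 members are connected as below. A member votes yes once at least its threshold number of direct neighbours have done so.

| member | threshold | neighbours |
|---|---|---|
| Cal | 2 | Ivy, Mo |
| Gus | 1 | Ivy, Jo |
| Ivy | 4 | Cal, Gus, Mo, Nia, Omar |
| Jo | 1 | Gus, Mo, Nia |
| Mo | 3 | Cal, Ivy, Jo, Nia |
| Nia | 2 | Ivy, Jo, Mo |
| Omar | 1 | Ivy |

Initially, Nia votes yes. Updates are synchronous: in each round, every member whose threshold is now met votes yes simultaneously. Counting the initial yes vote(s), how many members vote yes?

3

Round 1 — Nia votes yes (initial).
Round 2 — checking thresholds:
  Ivy: 1 of 5 neighbours < 4, holds.
  Jo: 1 of 3 neighbours ≥ 1, votes yes.
  Mo: 1 of 4 neighbours < 3, holds.
Round 3 — checking thresholds:
  Gus: 1 of 2 neighbours ≥ 1, votes yes.
  Ivy: 1 of 5 neighbours < 4, holds.
  Mo: 2 of 4 neighbours < 3, holds.
Round 4 — no new yes votes; cascade stops.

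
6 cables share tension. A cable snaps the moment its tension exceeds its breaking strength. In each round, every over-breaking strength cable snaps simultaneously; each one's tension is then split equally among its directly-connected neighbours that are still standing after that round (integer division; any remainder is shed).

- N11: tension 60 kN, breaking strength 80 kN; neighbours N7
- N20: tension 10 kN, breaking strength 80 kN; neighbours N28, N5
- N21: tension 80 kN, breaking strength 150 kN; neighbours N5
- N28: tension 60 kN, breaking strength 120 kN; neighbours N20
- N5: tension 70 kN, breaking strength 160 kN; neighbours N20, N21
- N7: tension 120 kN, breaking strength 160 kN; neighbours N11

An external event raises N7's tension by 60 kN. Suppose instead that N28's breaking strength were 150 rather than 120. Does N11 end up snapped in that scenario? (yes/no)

With N28's breaking strength at 150:
Round 1 — N7 at 180 > 160. N7 snaps.
  N7 sheds 180 kN to N11: 180 each.
    N11: 60+180 = 240 > 80
Round 2 — N11 snaps.
  N11 sheds 240 kN: no online neighbours, lost.
No further breaks.

yes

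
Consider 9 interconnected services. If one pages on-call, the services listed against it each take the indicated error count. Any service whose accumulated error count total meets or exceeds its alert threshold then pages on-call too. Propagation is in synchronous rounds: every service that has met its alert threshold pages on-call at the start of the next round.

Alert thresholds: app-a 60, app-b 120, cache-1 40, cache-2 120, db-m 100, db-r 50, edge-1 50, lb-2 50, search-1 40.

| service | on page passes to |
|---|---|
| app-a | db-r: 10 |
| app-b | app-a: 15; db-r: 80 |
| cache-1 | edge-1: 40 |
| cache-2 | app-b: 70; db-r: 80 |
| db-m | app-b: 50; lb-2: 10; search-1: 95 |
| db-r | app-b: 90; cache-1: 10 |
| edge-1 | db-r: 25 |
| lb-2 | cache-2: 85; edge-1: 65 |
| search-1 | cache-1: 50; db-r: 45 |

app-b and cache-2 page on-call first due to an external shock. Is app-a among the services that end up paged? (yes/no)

Round 1 — app-b, cache-2 page on-call (initial).
  app-a: +15 → 15 < 60
  db-r: +80+80 → 160 ≥ 50
Round 2 — db-r pages on-call.
  cache-1: +10 → 10 < 40
No further pages.

no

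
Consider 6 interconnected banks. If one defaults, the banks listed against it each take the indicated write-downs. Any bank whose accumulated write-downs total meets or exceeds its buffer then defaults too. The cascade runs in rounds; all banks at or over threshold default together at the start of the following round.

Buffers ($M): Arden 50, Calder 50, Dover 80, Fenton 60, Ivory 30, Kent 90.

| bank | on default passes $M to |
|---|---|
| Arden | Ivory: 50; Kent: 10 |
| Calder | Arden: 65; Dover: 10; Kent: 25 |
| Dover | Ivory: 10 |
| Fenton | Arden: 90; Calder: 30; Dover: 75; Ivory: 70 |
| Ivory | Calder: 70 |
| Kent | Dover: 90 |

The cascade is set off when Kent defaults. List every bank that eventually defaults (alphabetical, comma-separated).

Round 1 — Kent defaults (initial).
  Dover: +90 → 90 ≥ 80
Round 2 — Dover defaults.
  Ivory: +10 → 10 < 30
No further defaults.

Dover, Kent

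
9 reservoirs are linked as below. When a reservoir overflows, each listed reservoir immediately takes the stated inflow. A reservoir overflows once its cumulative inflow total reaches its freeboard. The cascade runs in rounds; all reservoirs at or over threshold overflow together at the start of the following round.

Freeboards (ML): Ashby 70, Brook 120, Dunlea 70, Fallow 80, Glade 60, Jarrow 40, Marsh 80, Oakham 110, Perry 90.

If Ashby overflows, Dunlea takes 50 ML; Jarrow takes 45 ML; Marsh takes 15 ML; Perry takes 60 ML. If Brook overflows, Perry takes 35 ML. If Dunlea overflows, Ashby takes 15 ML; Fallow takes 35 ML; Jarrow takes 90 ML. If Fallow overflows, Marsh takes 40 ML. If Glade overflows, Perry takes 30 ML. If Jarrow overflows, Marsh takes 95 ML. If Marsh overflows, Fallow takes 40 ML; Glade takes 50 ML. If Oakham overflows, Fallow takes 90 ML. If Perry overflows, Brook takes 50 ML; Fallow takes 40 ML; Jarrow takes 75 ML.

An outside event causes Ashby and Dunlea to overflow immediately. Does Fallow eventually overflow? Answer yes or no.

no

Round 1 — Ashby, Dunlea overflow (initial).
  Fallow: +35 → 35 < 80
  Jarrow: +45+90 → 135 ≥ 40
  Marsh: +15 → 15 < 80
  Perry: +60 → 60 < 90
Round 2 — Jarrow overflows.
  Marsh: +95 → 110 ≥ 80
Round 3 — Marsh overflows.
  Fallow: +40 → 75 < 80
  Glade: +50 → 50 < 60
No further overflows.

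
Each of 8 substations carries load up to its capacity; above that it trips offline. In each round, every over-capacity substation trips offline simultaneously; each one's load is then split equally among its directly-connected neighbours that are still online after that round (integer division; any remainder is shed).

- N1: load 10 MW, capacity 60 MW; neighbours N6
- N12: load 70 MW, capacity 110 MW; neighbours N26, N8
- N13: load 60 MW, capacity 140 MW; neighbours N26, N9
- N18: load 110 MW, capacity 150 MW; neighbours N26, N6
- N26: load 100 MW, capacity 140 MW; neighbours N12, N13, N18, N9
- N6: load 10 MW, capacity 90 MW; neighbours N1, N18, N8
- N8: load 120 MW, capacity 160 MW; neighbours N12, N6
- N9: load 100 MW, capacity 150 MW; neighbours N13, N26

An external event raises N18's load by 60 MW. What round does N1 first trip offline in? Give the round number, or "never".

Round 1 — N18 at 170 > 150. N18 trips offline.
  N18 sheds 170 MW to N26, N6: 85 each.
    N26: 100+85 = 185 > 140
    N6: 10+85 = 95 > 90
Round 2 — N26, N6 trip offline.
  N26 sheds 185 MW to N12, N13, N9: 61 each (2 lost).
    N12: 70+61 = 131 > 110
    N13: 60+61 = 121 ≤ 140
    N9: 100+61 = 161 > 150
  N6 sheds 95 MW to N1, N8: 47 each (1 lost).
    N1: 10+47 = 57 ≤ 60
    N8: 120+47 = 167 > 160
Round 3 — N12, N8, N9 trip offline.
  N12 sheds 131 MW: no online neighbours, lost.
  N8 sheds 167 MW: no online neighbours, lost.
  N9 sheds 161 MW to N13: 161 each.
    N13: 121+161 = 282 > 140
Round 4 — N13 trips offline.
  N13 sheds 282 MW: no online neighbours, lost.
No further trips.

never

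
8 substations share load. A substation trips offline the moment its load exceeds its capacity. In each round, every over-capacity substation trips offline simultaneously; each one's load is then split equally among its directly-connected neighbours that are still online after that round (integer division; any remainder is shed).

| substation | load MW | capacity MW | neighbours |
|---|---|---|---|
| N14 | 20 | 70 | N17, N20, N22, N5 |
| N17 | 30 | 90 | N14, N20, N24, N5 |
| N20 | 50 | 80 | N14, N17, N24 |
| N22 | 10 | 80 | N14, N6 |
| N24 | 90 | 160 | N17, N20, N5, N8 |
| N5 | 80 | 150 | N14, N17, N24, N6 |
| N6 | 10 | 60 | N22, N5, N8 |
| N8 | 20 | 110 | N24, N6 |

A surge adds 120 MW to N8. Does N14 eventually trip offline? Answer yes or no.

no

Round 1 — N8 at 140 > 110. N8 trips offline.
  N8 sheds 140 MW to N24, N6: 70 each.
    N24: 90+70 = 160 ≤ 160
    N6: 10+70 = 80 > 60
Round 2 — N6 trips offline.
  N6 sheds 80 MW to N22, N5: 40 each.
    N22: 10+40 = 50 ≤ 80
    N5: 80+40 = 120 ≤ 150
No further trips.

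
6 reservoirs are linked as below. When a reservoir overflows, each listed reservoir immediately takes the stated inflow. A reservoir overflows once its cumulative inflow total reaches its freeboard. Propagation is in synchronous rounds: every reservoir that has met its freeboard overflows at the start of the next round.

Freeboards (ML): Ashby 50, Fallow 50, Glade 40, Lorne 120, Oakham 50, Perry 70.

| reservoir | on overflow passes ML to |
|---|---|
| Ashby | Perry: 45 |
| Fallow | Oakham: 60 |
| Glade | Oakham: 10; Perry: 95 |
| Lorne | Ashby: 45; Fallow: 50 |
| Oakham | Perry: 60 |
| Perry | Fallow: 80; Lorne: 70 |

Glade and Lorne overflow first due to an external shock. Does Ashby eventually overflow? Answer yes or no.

no

Round 1 — Glade, Lorne overflow (initial).
  Ashby: +45 → 45 < 50
  Fallow: +50 → 50 ≥ 50
  Oakham: +10 → 10 < 50
  Perry: +95 → 95 ≥ 70
Round 2 — Fallow, Perry overflow.
  Oakham: +60 → 70 ≥ 50
Round 3 — Oakham overflows.
No further overflows.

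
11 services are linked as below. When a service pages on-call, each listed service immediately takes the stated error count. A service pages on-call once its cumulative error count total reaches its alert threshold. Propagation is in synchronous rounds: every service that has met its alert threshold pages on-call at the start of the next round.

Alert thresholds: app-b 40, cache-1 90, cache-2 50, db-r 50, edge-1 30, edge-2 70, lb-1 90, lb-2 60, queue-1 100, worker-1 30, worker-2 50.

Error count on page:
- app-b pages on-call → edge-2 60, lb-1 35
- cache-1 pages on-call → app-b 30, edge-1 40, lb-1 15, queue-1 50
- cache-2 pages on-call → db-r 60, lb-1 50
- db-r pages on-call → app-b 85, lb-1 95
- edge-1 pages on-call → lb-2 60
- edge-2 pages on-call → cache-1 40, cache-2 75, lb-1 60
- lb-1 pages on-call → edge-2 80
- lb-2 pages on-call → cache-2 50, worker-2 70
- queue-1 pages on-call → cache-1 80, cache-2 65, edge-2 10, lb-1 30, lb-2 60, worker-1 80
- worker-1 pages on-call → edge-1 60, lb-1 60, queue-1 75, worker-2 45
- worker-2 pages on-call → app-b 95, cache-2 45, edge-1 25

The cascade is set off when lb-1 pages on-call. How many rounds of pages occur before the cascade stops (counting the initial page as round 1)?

Round 1 — lb-1 pages on-call (initial).
  edge-2: +80 → 80 ≥ 70
Round 2 — edge-2 pages on-call.
  cache-1: +40 → 40 < 90
  cache-2: +75 → 75 ≥ 50
Round 3 — cache-2 pages on-call.
  db-r: +60 → 60 ≥ 50
Round 4 — db-r pages on-call.
  app-b: +85 → 85 ≥ 40
Round 5 — app-b pages on-call.
No further pages.

5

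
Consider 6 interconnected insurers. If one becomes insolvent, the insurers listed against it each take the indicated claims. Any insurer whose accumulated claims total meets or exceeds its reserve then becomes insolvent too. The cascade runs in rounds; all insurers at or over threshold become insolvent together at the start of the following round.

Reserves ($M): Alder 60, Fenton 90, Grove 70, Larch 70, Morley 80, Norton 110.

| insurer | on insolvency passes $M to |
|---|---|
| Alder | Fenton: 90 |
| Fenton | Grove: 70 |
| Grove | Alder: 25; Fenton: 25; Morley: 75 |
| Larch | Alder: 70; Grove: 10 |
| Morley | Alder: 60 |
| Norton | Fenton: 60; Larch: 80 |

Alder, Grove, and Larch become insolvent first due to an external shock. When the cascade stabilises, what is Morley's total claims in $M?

75

Round 1 — Alder, Grove, Larch become insolvent (initial).
  Fenton: +90+25 → 115 ≥ 90
  Morley: +75 → 75 < 80
Round 2 — Fenton becomes insolvent.
No further insolvencies.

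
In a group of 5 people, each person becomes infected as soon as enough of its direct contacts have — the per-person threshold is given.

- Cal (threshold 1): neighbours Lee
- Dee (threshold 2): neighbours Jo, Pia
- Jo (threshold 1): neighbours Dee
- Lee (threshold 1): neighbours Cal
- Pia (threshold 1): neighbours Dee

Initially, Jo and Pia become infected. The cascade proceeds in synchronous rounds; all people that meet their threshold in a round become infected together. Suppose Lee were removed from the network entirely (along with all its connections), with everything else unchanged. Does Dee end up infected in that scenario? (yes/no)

yes

With Lee removed:
Round 1 — Jo, Pia become infected (initial).
Round 2 — checking thresholds:
  Dee: 2 of 2 neighbours ≥ 2, becomes infected.
Round 3 — no new infections; cascade stops.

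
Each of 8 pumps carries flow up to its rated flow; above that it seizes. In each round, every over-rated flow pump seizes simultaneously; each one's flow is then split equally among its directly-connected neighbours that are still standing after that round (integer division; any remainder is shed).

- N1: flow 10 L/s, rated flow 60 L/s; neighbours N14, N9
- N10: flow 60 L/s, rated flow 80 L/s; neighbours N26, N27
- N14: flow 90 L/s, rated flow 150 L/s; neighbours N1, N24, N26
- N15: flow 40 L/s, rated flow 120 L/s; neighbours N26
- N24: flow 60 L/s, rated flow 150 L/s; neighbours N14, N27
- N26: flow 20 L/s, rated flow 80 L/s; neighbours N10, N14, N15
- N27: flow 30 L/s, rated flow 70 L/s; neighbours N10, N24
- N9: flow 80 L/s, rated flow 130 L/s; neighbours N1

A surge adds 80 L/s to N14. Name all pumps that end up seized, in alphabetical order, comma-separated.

Round 1 — N14 at 170 > 150. N14 seizes.
  N14 sheds 170 L/s to N1, N24, N26: 56 each (2 lost).
    N1: 10+56 = 66 > 60
    N24: 60+56 = 116 ≤ 150
    N26: 20+56 = 76 ≤ 80
Round 2 — N1 seizes.
  N1 sheds 66 L/s to N9: 66 each.
    N9: 80+66 = 146 > 130
Round 3 — N9 seizes.
  N9 sheds 146 L/s: no online neighbours, lost.
No further seizures.

N1, N14, N9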